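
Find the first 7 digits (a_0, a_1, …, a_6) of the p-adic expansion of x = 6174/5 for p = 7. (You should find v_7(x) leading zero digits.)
(a_0, …, a_6) = (0, 0, 0, 5, 4, 5, 2)

v_7(6174/5) = 3, so a_0 = ... = a_2 = 0. Factor out: x = 7^3 · u with u = 18/5 a unit in ℤ_7. Expand u iteratively via a_{v+i} = u_i mod 7, u_{i+1} = (u_i − a_{v+i})/7:
  u_0 = 18/5;  a_3 = 5;  u_1 = (u_0 − 5)/7 = -1/5
  u_1 = -1/5;  a_4 = 4;  u_2 = (u_1 − 4)/7 = -3/5
  u_2 = -3/5;  a_5 = 5;  u_3 = (u_2 − 5)/7 = -4/5
  u_3 = -4/5;  a_6 = 2;  u_4 = (u_3 − 2)/7 = -2/5
Digits: (0, 0, 0, 5, 4, 5, 2).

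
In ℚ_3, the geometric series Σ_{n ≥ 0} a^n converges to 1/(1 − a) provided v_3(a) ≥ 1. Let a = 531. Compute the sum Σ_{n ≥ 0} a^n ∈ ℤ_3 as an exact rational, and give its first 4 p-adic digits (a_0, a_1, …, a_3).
Σ a^n = 1/(1 − a) = -1/530;  first 4 digits = (1, 0, 2, 1)

v_3(a) = 2 ≥ 1, so the series converges in ℤ_3 to 1/(1 − a) = 1/(1 − 531) = -1/530. Expand this rational in ℤ_3: compute digits iteratively via d_i = x_i mod 3, x_{i+1} = (x_i − d_i)/3. The first 4 digits are (1, 0, 2, 1).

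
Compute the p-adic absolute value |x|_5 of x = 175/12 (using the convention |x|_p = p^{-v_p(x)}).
|175/12|_5 = 1/25

Step 1 — compute v_5(x) by factoring powers of 5 out of the numerator and denominator: v_5(175/12) = 2. Step 2 — apply |x|_p = p^{-v_p(x)} = 5^{-2} = 1/25.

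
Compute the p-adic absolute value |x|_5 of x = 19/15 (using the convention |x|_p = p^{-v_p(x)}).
|19/15|_5 = 5

Step 1 — compute v_5(x) by factoring powers of 5 out of the numerator and denominator: v_5(19/15) = -1. Step 2 — apply |x|_p = p^{-v_p(x)} = 5^{1} = 5.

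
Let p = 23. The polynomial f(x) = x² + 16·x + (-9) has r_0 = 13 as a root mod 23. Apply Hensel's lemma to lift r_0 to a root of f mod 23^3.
r_2 = 3279 (mod 12167)

Hensel: r_{i+1} = r_i − f(r_i)·(f′(r_i))^{-1} mod 23^{i+2}, f′(x) = 2x + 16. Iterate:
  r_0 = 13 (mod 23)
  r_1 = 105 (mod 529)
  r_2 = 3279 (mod 12167)
Final: r = 3279 satisfies f(r) ≡ 0 mod 23^3.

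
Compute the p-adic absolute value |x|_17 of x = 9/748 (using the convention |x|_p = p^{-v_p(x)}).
|9/748|_17 = 17

Step 1 — compute v_17(x) by factoring powers of 17 out of the numerator and denominator: v_17(9/748) = -1. Step 2 — apply |x|_p = p^{-v_p(x)} = 17^{1} = 17.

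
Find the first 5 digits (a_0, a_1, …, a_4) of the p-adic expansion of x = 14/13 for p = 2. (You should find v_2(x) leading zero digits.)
(a_0, …, a_4) = (0, 1, 1, 0, 0)

v_2(14/13) = 1, so a_0 = ... = a_0 = 0. Factor out: x = 2^1 · u with u = 7/13 a unit in ℤ_2. Expand u iteratively via a_{v+i} = u_i mod 2, u_{i+1} = (u_i − a_{v+i})/2:
  u_0 = 7/13;  a_1 = 1;  u_1 = (u_0 − 1)/2 = -3/13
  u_1 = -3/13;  a_2 = 1;  u_2 = (u_1 − 1)/2 = -8/13
  u_2 = -8/13;  a_3 = 0;  u_3 = (u_2 − 0)/2 = -4/13
  u_3 = -4/13;  a_4 = 0;  u_4 = (u_3 − 0)/2 = -2/13
Digits: (0, 1, 1, 0, 0).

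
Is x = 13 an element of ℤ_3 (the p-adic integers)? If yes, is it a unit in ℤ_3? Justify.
x ∈ ℤ_3^× (unit); v_3(x) = 0

ℤ_3 = {x ∈ ℚ_3 : v_3(x) ≥ 0} and ℤ_3^× = {x ∈ ℤ_3 : v_3(x) = 0}. Here v_3(13) = v_3(num) − v_3(den) = 0; compare against these criteria.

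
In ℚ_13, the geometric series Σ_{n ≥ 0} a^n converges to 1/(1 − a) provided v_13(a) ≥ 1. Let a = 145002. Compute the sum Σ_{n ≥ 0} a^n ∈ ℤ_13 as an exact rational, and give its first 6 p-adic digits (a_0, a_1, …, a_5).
Σ a^n = 1/(1 − a) = -1/145001;  first 6 digits = (1, 0, 0, 1, 5, 0)

v_13(a) = 3 ≥ 1, so the series converges in ℤ_13 to 1/(1 − a) = 1/(1 − 145002) = -1/145001. Expand this rational in ℤ_13: compute digits iteratively via d_i = x_i mod 13, x_{i+1} = (x_i − d_i)/13. The first 6 digits are (1, 0, 0, 1, 5, 0).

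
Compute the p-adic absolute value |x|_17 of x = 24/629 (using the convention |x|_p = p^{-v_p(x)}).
|24/629|_17 = 17

Step 1 — compute v_17(x) by factoring powers of 17 out of the numerator and denominator: v_17(24/629) = -1. Step 2 — apply |x|_p = p^{-v_p(x)} = 17^{1} = 17.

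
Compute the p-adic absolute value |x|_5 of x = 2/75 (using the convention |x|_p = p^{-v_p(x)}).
|2/75|_5 = 25

Step 1 — compute v_5(x) by factoring powers of 5 out of the numerator and denominator: v_5(2/75) = -2. Step 2 — apply |x|_p = p^{-v_p(x)} = 5^{2} = 25.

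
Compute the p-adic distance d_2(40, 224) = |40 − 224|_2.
d_2(40, 224) = 1/8

Step 1 — x − y = 40 − 224 = -184. Step 2 — v_2(-184) = 3 (factor: -184 = −(2^3 · 23); the sign does not affect v_p). Step 3 — |x − y|_2 = 2^{-3} = 1/8.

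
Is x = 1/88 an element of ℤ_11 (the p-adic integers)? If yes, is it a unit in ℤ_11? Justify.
x ∉ ℤ_11 (v_11(x) = -1 < 0)

ℤ_11 = {x ∈ ℚ_11 : v_11(x) ≥ 0} and ℤ_11^× = {x ∈ ℤ_11 : v_11(x) = 0}. Here v_11(1/88) = v_11(num) − v_11(den) = -1; compare against these criteria.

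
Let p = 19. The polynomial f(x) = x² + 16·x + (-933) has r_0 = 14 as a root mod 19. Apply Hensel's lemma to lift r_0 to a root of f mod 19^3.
r_2 = 6056 (mod 6859)

Hensel: r_{i+1} = r_i − f(r_i)·(f′(r_i))^{-1} mod 19^{i+2}, f′(x) = 2x + 16. Iterate:
  r_0 = 14 (mod 19)
  r_1 = 280 (mod 361)
  r_2 = 6056 (mod 6859)
Final: r = 6056 satisfies f(r) ≡ 0 mod 19^3.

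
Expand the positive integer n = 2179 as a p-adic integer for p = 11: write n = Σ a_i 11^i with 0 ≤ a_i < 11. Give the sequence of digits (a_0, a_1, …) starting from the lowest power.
(a_0, a_1, …) = (1, 0, 7, 1)

Repeated division by 11 gives the digits low-to-high: 2179 = 1 + 7·11^2 + 1·11^3. Digit sequence: (1, 0, 7, 1).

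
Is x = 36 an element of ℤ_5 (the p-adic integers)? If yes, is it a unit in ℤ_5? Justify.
x ∈ ℤ_5^× (unit); v_5(x) = 0

ℤ_5 = {x ∈ ℚ_5 : v_5(x) ≥ 0} and ℤ_5^× = {x ∈ ℤ_5 : v_5(x) = 0}. Here v_5(36) = v_5(num) − v_5(den) = 0; compare against these criteria.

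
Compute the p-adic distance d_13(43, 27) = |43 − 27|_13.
d_13(43, 27) = 1

Step 1 — x − y = 43 − 27 = 16. Step 2 — v_13(16) = 0 (factor: 16 = (13^0 · 16); the sign does not affect v_p). Step 3 — |x − y|_13 = 13^{0} = 1.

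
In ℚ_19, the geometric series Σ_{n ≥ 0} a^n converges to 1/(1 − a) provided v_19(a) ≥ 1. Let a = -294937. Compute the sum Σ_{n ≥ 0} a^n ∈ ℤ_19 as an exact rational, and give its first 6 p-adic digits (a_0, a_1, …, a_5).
Σ a^n = 1/(1 − a) = 1/294938;  first 6 digits = (1, 0, 0, 14, 16, 18)

v_19(a) = 3 ≥ 1, so the series converges in ℤ_19 to 1/(1 − a) = 1/(1 − (-294937)) = 1/294938. Expand this rational in ℤ_19: compute digits iteratively via d_i = x_i mod 19, x_{i+1} = (x_i − d_i)/19. The first 6 digits are (1, 0, 0, 14, 16, 18).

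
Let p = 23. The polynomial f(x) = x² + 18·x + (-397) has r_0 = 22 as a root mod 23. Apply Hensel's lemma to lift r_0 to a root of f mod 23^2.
r_1 = 91 (mod 529)

Hensel: r_{i+1} = r_i − f(r_i)·(f′(r_i))^{-1} mod 23^{i+2}, f′(x) = 2x + 18. Iterate:
  r_0 = 22 (mod 23)
  r_1 = 91 (mod 529)
Final: r = 91 satisfies f(r) ≡ 0 mod 23^2.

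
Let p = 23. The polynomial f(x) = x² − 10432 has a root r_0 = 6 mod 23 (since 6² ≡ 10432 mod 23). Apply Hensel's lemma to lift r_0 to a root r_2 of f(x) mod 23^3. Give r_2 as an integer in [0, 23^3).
r_2 = 1754 (mod 12167)

Hensel's recurrence: r_{i+1} = r_i − f(r_i)·(f′(r_i))^{-1} mod 23^{i+2}, with f′(x) = 2x. Iterate:
  r_0 = 6 (mod 23)
  r_1 = 167 (mod 529)
  r_2 = 1754 (mod 12167)
Final: r_2 = 1754, and one checks f(r_2) ≡ 0 mod 23^3.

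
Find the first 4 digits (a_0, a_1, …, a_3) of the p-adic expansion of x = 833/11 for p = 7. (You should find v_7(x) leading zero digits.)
(a_0, …, a_3) = (0, 0, 6, 0)

v_7(833/11) = 2, so a_0 = ... = a_1 = 0. Factor out: x = 7^2 · u with u = 17/11 a unit in ℤ_7. Expand u iteratively via a_{v+i} = u_i mod 7, u_{i+1} = (u_i − a_{v+i})/7:
  u_0 = 17/11;  a_2 = 6;  u_1 = (u_0 − 6)/7 = -7/11
  u_1 = -7/11;  a_3 = 0;  u_2 = (u_1 − 0)/7 = -1/11
Digits: (0, 0, 6, 0).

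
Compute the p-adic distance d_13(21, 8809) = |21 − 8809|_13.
d_13(21, 8809) = 1/2197

Step 1 — x − y = 21 − 8809 = -8788. Step 2 — v_13(-8788) = 3 (factor: -8788 = −(13^3 · 4); the sign does not affect v_p). Step 3 — |x − y|_13 = 13^{-3} = 1/2197.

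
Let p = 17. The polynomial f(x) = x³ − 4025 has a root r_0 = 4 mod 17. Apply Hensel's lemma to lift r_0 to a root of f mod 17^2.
r_1 = 225 (mod 289)

Hensel: r_{i+1} = r_i − f(r_i)/f′(r_i) mod 17^{i+2}, where f′(x) = 3x². Iterate:
  r_0 = 4 (mod 17)
  r_1 = 225 (mod 289)
Final: r = 225 with f(r) ≡ 0 mod 17^2.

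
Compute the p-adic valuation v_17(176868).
v_17(176868) = 3

v_17(n) is the largest exponent k such that 17^k divides n. Factor out: 176868 = 17^3 · 36. (Sign doesn't affect v_p.) So v_17(176868) = 3.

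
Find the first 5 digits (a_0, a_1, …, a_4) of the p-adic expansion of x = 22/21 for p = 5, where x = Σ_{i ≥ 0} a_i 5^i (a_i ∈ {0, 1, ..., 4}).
(a_0, …, a_4) = (2, 1, 0, 4, 3)

v_5(22/21) = 0 (numerator and denominator both coprime to 5), so x ∈ ℤ_5^×. Compute digits iteratively via a_i = x_i mod 5, x_{i+1} = (x_i − a_i)/5, with x_0 = x:
  x_0 = 22/21;  a_0 = 2;  x_1 = (x_0 − 2)/5 = -4/21
  x_1 = -4/21;  a_1 = 1;  x_2 = (x_1 − 1)/5 = -5/21
  x_2 = -5/21;  a_2 = 0;  x_3 = (x_2 − 0)/5 = -1/21
  x_3 = -1/21;  a_3 = 4;  x_4 = (x_3 − 4)/5 = -17/21
  x_4 = -17/21;  a_4 = 3;  x_5 = (x_4 − 3)/5 = -16/21
Digits: (2, 1, 0, 4, 3).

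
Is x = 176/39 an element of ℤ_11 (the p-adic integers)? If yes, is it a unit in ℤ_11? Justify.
x ∈ ℤ_11 but not a unit; v_11(x) = 1 > 0

ℤ_11 = {x ∈ ℚ_11 : v_11(x) ≥ 0} and ℤ_11^× = {x ∈ ℤ_11 : v_11(x) = 0}. Here v_11(176/39) = v_11(num) − v_11(den) = 1; compare against these criteria.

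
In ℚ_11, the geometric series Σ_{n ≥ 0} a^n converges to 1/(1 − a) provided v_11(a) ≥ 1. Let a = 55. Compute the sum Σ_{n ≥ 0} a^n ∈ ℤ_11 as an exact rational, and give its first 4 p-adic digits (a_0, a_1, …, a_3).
Σ a^n = 1/(1 − a) = -1/54;  first 4 digits = (1, 5, 3, 6)

v_11(a) = 1 ≥ 1, so the series converges in ℤ_11 to 1/(1 − a) = 1/(1 − 55) = -1/54. Expand this rational in ℤ_11: compute digits iteratively via d_i = x_i mod 11, x_{i+1} = (x_i − d_i)/11. The first 4 digits are (1, 5, 3, 6).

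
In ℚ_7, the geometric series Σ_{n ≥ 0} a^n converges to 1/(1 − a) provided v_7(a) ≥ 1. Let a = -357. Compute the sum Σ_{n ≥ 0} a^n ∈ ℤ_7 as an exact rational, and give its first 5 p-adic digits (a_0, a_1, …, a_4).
Σ a^n = 1/(1 − a) = 1/358;  first 5 digits = (1, 5, 3, 5, 4)

v_7(a) = 1 ≥ 1, so the series converges in ℤ_7 to 1/(1 − a) = 1/(1 − (-357)) = 1/358. Expand this rational in ℤ_7: compute digits iteratively via d_i = x_i mod 7, x_{i+1} = (x_i − d_i)/7. The first 5 digits are (1, 5, 3, 5, 4).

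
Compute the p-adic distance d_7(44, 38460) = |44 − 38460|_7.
d_7(44, 38460) = 1/2401

Step 1 — x − y = 44 − 38460 = -38416. Step 2 — v_7(-38416) = 4 (factor: -38416 = −(7^4 · 16); the sign does not affect v_p). Step 3 — |x − y|_7 = 7^{-4} = 1/2401.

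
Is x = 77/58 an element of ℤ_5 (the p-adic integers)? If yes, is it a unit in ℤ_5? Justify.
x ∈ ℤ_5^× (unit); v_5(x) = 0

ℤ_5 = {x ∈ ℚ_5 : v_5(x) ≥ 0} and ℤ_5^× = {x ∈ ℤ_5 : v_5(x) = 0}. Here v_5(77/58) = v_5(num) − v_5(den) = 0; compare against these criteria.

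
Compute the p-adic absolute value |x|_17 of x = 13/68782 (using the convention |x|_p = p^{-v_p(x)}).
|13/68782|_17 = 4913

Step 1 — compute v_17(x) by factoring powers of 17 out of the numerator and denominator: v_17(13/68782) = -3. Step 2 — apply |x|_p = p^{-v_p(x)} = 17^{3} = 4913.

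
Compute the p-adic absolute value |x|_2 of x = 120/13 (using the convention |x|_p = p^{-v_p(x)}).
|120/13|_2 = 1/8

Step 1 — compute v_2(x) by factoring powers of 2 out of the numerator and denominator: v_2(120/13) = 3. Step 2 — apply |x|_p = p^{-v_p(x)} = 2^{-3} = 1/8.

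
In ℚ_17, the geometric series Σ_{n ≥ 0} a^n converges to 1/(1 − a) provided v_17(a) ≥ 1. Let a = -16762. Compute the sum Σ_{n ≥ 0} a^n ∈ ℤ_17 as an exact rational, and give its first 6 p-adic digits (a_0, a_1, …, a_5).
Σ a^n = 1/(1 − a) = 1/16763;  first 6 digits = (1, 0, 10, 13, 14, 10)

v_17(a) = 2 ≥ 1, so the series converges in ℤ_17 to 1/(1 − a) = 1/(1 − (-16762)) = 1/16763. Expand this rational in ℤ_17: compute digits iteratively via d_i = x_i mod 17, x_{i+1} = (x_i − d_i)/17. The first 6 digits are (1, 0, 10, 13, 14, 10).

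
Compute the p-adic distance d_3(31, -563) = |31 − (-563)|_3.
d_3(31, -563) = 1/27

Step 1 — x − y = 31 − (-563) = 594. Step 2 — v_3(594) = 3 (factor: 594 = (3^3 · 22); the sign does not affect v_p). Step 3 — |x − y|_3 = 3^{-3} = 1/27.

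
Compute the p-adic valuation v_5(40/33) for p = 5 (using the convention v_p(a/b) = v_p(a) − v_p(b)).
v_5(40/33) = 1

Factor powers of 5 from the numerator and denominator of the reduced fraction: 40 = 5^1 · 8 and 33 = 5^0 · 33. Apply v_p(a/b) = v_p(a) − v_p(b): v_5(40/33) = 1 − 0 = 1.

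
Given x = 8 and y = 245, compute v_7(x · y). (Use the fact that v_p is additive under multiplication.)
v_7(1960) = 2

v_p(x) = 0 (factor: 8 = 7^0 · 8); v_p(y) = 2 (factor: 245 = 7^2 · 5). Additivity: v_p(xy) = v_p(x) + v_p(y) = 0 + 2 = 2. (Direct check: xy = 1960 = 7^2 · (40).)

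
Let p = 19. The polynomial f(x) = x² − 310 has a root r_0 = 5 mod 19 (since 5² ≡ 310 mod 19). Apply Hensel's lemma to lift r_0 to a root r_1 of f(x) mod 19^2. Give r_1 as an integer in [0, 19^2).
r_1 = 214 (mod 361)

Hensel's recurrence: r_{i+1} = r_i − f(r_i)·(f′(r_i))^{-1} mod 19^{i+2}, with f′(x) = 2x. Iterate:
  r_0 = 5 (mod 19)
  r_1 = 214 (mod 361)
Final: r_1 = 214, and one checks f(r_1) ≡ 0 mod 19^2.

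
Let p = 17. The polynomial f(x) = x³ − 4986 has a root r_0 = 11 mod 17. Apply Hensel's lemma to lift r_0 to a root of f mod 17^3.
r_2 = 861 (mod 4913)

Hensel: r_{i+1} = r_i − f(r_i)/f′(r_i) mod 17^{i+2}, where f′(x) = 3x². Iterate:
  r_0 = 11 (mod 17)
  r_1 = 283 (mod 289)
  r_2 = 861 (mod 4913)
Final: r = 861 with f(r) ≡ 0 mod 17^3.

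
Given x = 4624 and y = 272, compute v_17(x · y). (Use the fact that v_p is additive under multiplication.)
v_17(1257728) = 3

v_p(x) = 2 (factor: 4624 = 17^2 · 16); v_p(y) = 1 (factor: 272 = 17^1 · 16). Additivity: v_p(xy) = v_p(x) + v_p(y) = 2 + 1 = 3. (Direct check: xy = 1257728 = 17^3 · (256).)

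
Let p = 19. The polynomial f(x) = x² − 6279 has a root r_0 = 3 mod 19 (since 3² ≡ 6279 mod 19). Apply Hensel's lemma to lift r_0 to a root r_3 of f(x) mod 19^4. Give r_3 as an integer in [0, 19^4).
r_3 = 25957 (mod 130321)

Hensel's recurrence: r_{i+1} = r_i − f(r_i)·(f′(r_i))^{-1} mod 19^{i+2}, with f′(x) = 2x. Iterate:
  r_0 = 3 (mod 19)
  r_1 = 326 (mod 361)
  r_2 = 5380 (mod 6859)
  r_3 = 25957 (mod 130321)
Final: r_3 = 25957, and one checks f(r_3) ≡ 0 mod 19^4.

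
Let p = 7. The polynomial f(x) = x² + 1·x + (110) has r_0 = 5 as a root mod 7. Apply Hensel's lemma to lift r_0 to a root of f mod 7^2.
r_1 = 19 (mod 49)

Hensel: r_{i+1} = r_i − f(r_i)·(f′(r_i))^{-1} mod 7^{i+2}, f′(x) = 2x + 1. Iterate:
  r_0 = 5 (mod 7)
  r_1 = 19 (mod 49)
Final: r = 19 satisfies f(r) ≡ 0 mod 7^2.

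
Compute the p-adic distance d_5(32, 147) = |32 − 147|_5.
d_5(32, 147) = 1/5

Step 1 — x − y = 32 − 147 = -115. Step 2 — v_5(-115) = 1 (factor: -115 = −(5^1 · 23); the sign does not affect v_p). Step 3 — |x − y|_5 = 5^{-1} = 1/5.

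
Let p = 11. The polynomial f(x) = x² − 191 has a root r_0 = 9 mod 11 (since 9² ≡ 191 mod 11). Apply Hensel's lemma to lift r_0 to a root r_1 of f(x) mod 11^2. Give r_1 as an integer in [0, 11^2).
r_1 = 42 (mod 121)

Hensel's recurrence: r_{i+1} = r_i − f(r_i)·(f′(r_i))^{-1} mod 11^{i+2}, with f′(x) = 2x. Iterate:
  r_0 = 9 (mod 11)
  r_1 = 42 (mod 121)
Final: r_1 = 42, and one checks f(r_1) ≡ 0 mod 11^2.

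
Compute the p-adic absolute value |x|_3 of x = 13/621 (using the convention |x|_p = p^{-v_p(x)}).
|13/621|_3 = 27

Step 1 — compute v_3(x) by factoring powers of 3 out of the numerator and denominator: v_3(13/621) = -3. Step 2 — apply |x|_p = p^{-v_p(x)} = 3^{3} = 27.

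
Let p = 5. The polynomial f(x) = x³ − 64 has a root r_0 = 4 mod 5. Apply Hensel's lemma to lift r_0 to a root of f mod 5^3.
r_2 = 4 (mod 125)

Hensel: r_{i+1} = r_i − f(r_i)/f′(r_i) mod 5^{i+2}, where f′(x) = 3x². Iterate:
  r_0 = 4 (mod 5)
  r_1 = 4 (mod 25)
  r_2 = 4 (mod 125)
Final: r = 4 with f(r) ≡ 0 mod 5^3.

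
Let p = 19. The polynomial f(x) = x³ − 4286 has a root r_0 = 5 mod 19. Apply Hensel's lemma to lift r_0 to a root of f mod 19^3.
r_2 = 1620 (mod 6859)

Hensel: r_{i+1} = r_i − f(r_i)/f′(r_i) mod 19^{i+2}, where f′(x) = 3x². Iterate:
  r_0 = 5 (mod 19)
  r_1 = 176 (mod 361)
  r_2 = 1620 (mod 6859)
Final: r = 1620 with f(r) ≡ 0 mod 19^3.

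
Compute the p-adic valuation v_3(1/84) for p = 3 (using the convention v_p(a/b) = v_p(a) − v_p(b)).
v_3(1/84) = -1

Factor powers of 3 from the numerator and denominator of the reduced fraction: 1 = 3^0 · 1 and 84 = 3^1 · 28. Apply v_p(a/b) = v_p(a) − v_p(b): v_3(1/84) = 0 − 1 = -1.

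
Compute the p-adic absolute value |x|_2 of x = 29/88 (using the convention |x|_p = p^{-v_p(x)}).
|29/88|_2 = 8

Step 1 — compute v_2(x) by factoring powers of 2 out of the numerator and denominator: v_2(29/88) = -3. Step 2 — apply |x|_p = p^{-v_p(x)} = 2^{3} = 8.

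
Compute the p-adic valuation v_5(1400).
v_5(1400) = 2

v_5(n) is the largest exponent k such that 5^k divides n. Factor out: 1400 = 5^2 · 56. (Sign doesn't affect v_p.) So v_5(1400) = 2.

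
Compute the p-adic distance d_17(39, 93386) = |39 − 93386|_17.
d_17(39, 93386) = 1/4913

Step 1 — x − y = 39 − 93386 = -93347. Step 2 — v_17(-93347) = 3 (factor: -93347 = −(17^3 · 19); the sign does not affect v_p). Step 3 — |x − y|_17 = 17^{-3} = 1/4913.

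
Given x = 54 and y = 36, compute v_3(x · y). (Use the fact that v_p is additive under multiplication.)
v_3(1944) = 5

v_p(x) = 3 (factor: 54 = 3^3 · 2); v_p(y) = 2 (factor: 36 = 3^2 · 4). Additivity: v_p(xy) = v_p(x) + v_p(y) = 3 + 2 = 5. (Direct check: xy = 1944 = 3^5 · (8).)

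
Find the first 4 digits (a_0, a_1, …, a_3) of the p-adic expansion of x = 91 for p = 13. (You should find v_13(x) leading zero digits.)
(a_0, …, a_3) = (0, 7, 0, 0)

v_13(91) = 1, so a_0 = ... = a_0 = 0. Factor out: x = 13^1 · u with u = 7 a unit in ℤ_13. Expand u iteratively via a_{v+i} = u_i mod 13, u_{i+1} = (u_i − a_{v+i})/13:
  u_0 = 7;  a_1 = 7;  u_1 = (u_0 − 7)/13 = 0
  u_1 = 0;  a_2 = 0;  u_2 = (u_1 − 0)/13 = 0
  u_2 = 0;  a_3 = 0;  u_3 = (u_2 − 0)/13 = 0
Digits: (0, 7, 0, 0).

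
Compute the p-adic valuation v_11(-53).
v_11(-53) = 0

v_11(n) is the largest exponent k such that 11^k divides n. Factor out: -53 = -11^0 · 53. (Sign doesn't affect v_p.) So v_11(-53) = 0.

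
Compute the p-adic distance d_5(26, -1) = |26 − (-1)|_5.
d_5(26, -1) = 1

Step 1 — x − y = 26 − (-1) = 27. Step 2 — v_5(27) = 0 (factor: 27 = (5^0 · 27); the sign does not affect v_p). Step 3 — |x − y|_5 = 5^{0} = 1.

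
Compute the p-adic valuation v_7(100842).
v_7(100842) = 5

v_7(n) is the largest exponent k such that 7^k divides n. Factor out: 100842 = 7^5 · 6. (Sign doesn't affect v_p.) So v_7(100842) = 5.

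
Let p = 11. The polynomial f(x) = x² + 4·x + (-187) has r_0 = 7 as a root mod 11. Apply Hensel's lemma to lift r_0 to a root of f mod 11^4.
r_3 = 12745 (mod 14641)

Hensel: r_{i+1} = r_i − f(r_i)·(f′(r_i))^{-1} mod 11^{i+2}, f′(x) = 2x + 4. Iterate:
  r_0 = 7 (mod 11)
  r_1 = 40 (mod 121)
  r_2 = 766 (mod 1331)
  r_3 = 12745 (mod 14641)
Final: r = 12745 satisfies f(r) ≡ 0 mod 11^4.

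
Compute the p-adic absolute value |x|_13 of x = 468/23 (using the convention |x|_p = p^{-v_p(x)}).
|468/23|_13 = 1/13

Step 1 — compute v_13(x) by factoring powers of 13 out of the numerator and denominator: v_13(468/23) = 1. Step 2 — apply |x|_p = p^{-v_p(x)} = 13^{-1} = 1/13.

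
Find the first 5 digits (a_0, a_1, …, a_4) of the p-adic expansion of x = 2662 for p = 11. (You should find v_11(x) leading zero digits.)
(a_0, …, a_4) = (0, 0, 0, 2, 0)

v_11(2662) = 3, so a_0 = ... = a_2 = 0. Factor out: x = 11^3 · u with u = 2 a unit in ℤ_11. Expand u iteratively via a_{v+i} = u_i mod 11, u_{i+1} = (u_i − a_{v+i})/11:
  u_0 = 2;  a_3 = 2;  u_1 = (u_0 − 2)/11 = 0
  u_1 = 0;  a_4 = 0;  u_2 = (u_1 − 0)/11 = 0
Digits: (0, 0, 0, 2, 0).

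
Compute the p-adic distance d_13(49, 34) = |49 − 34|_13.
d_13(49, 34) = 1

Step 1 — x − y = 49 − 34 = 15. Step 2 — v_13(15) = 0 (factor: 15 = (13^0 · 15); the sign does not affect v_p). Step 3 — |x − y|_13 = 13^{0} = 1.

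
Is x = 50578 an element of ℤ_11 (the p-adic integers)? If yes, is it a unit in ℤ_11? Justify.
x ∈ ℤ_11 but not a unit; v_11(x) = 3 > 0

ℤ_11 = {x ∈ ℚ_11 : v_11(x) ≥ 0} and ℤ_11^× = {x ∈ ℤ_11 : v_11(x) = 0}. Here v_11(50578) = v_11(num) − v_11(den) = 3; compare against these criteria.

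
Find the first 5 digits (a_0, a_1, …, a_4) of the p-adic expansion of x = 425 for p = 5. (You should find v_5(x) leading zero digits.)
(a_0, …, a_4) = (0, 0, 2, 3, 0)

v_5(425) = 2, so a_0 = ... = a_1 = 0. Factor out: x = 5^2 · u with u = 17 a unit in ℤ_5. Expand u iteratively via a_{v+i} = u_i mod 5, u_{i+1} = (u_i − a_{v+i})/5:
  u_0 = 17;  a_2 = 2;  u_1 = (u_0 − 2)/5 = 3
  u_1 = 3;  a_3 = 3;  u_2 = (u_1 − 3)/5 = 0
  u_2 = 0;  a_4 = 0;  u_3 = (u_2 − 0)/5 = 0
Digits: (0, 0, 2, 3, 0).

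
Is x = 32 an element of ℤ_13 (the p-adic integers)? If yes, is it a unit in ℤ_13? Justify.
x ∈ ℤ_13^× (unit); v_13(x) = 0

ℤ_13 = {x ∈ ℚ_13 : v_13(x) ≥ 0} and ℤ_13^× = {x ∈ ℤ_13 : v_13(x) = 0}. Here v_13(32) = v_13(num) − v_13(den) = 0; compare against these criteria.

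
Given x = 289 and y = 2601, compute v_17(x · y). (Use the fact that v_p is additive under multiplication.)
v_17(751689) = 4

v_p(x) = 2 (factor: 289 = 17^2 · 1); v_p(y) = 2 (factor: 2601 = 17^2 · 9). Additivity: v_p(xy) = v_p(x) + v_p(y) = 2 + 2 = 4. (Direct check: xy = 751689 = 17^4 · (9).)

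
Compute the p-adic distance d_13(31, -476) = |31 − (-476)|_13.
d_13(31, -476) = 1/169

Step 1 — x − y = 31 − (-476) = 507. Step 2 — v_13(507) = 2 (factor: 507 = (13^2 · 3); the sign does not affect v_p). Step 3 — |x − y|_13 = 13^{-2} = 1/169.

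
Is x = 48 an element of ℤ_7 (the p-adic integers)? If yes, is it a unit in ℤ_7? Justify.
x ∈ ℤ_7^× (unit); v_7(x) = 0

ℤ_7 = {x ∈ ℚ_7 : v_7(x) ≥ 0} and ℤ_7^× = {x ∈ ℤ_7 : v_7(x) = 0}. Here v_7(48) = v_7(num) − v_7(den) = 0; compare against these criteria.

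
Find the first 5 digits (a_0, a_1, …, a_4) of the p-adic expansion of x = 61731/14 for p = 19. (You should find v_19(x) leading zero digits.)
(a_0, …, a_4) = (0, 0, 0, 2, 4)

v_19(61731/14) = 3, so a_0 = ... = a_2 = 0. Factor out: x = 19^3 · u with u = 9/14 a unit in ℤ_19. Expand u iteratively via a_{v+i} = u_i mod 19, u_{i+1} = (u_i − a_{v+i})/19:
  u_0 = 9/14;  a_3 = 2;  u_1 = (u_0 − 2)/19 = -1/14
  u_1 = -1/14;  a_4 = 4;  u_2 = (u_1 − 4)/19 = -3/14
Digits: (0, 0, 0, 2, 4).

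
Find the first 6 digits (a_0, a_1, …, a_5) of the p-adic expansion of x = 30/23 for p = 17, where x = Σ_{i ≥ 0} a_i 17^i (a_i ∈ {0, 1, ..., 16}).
(a_0, …, a_5) = (5, 2, 8, 1, 11, 6)

v_17(30/23) = 0 (numerator and denominator both coprime to 17), so x ∈ ℤ_17^×. Compute digits iteratively via a_i = x_i mod 17, x_{i+1} = (x_i − a_i)/17, with x_0 = x:
  x_0 = 30/23;  a_0 = 5;  x_1 = (x_0 − 5)/17 = -5/23
  x_1 = -5/23;  a_1 = 2;  x_2 = (x_1 − 2)/17 = -3/23
  x_2 = -3/23;  a_2 = 8;  x_3 = (x_2 − 8)/17 = -11/23
  x_3 = -11/23;  a_3 = 1;  x_4 = (x_3 − 1)/17 = -2/23
  x_4 = -2/23;  a_4 = 11;  x_5 = (x_4 − 11)/17 = -15/23
  x_5 = -15/23;  a_5 = 6;  x_6 = (x_5 − 6)/17 = -9/23
Digits: (5, 2, 8, 1, 11, 6).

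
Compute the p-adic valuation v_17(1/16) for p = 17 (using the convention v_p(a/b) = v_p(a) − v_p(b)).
v_17(1/16) = 0

Factor powers of 17 from the numerator and denominator of the reduced fraction: 1 = 17^0 · 1 and 16 = 17^0 · 16. Apply v_p(a/b) = v_p(a) − v_p(b): v_17(1/16) = 0 − 0 = 0.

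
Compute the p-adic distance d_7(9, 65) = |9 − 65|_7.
d_7(9, 65) = 1/7

Step 1 — x − y = 9 − 65 = -56. Step 2 — v_7(-56) = 1 (factor: -56 = −(7^1 · 8); the sign does not affect v_p). Step 3 — |x − y|_7 = 7^{-1} = 1/7.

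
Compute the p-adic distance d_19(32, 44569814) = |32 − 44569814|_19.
d_19(32, 44569814) = 1/2476099

Step 1 — x − y = 32 − 44569814 = -44569782. Step 2 — v_19(-44569782) = 5 (factor: -44569782 = −(19^5 · 18); the sign does not affect v_p). Step 3 — |x − y|_19 = 19^{-5} = 1/2476099.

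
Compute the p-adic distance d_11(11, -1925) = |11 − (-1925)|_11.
d_11(11, -1925) = 1/121

Step 1 — x − y = 11 − (-1925) = 1936. Step 2 — v_11(1936) = 2 (factor: 1936 = (11^2 · 16); the sign does not affect v_p). Step 3 — |x − y|_11 = 11^{-2} = 1/121.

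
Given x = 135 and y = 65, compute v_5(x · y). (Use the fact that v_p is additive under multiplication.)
v_5(8775) = 2

v_p(x) = 1 (factor: 135 = 5^1 · 27); v_p(y) = 1 (factor: 65 = 5^1 · 13). Additivity: v_p(xy) = v_p(x) + v_p(y) = 1 + 1 = 2. (Direct check: xy = 8775 = 5^2 · (351).)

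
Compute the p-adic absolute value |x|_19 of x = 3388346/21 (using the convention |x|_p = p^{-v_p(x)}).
|3388346/21|_19 = 1/130321

Step 1 — compute v_19(x) by factoring powers of 19 out of the numerator and denominator: v_19(3388346/21) = 4. Step 2 — apply |x|_p = p^{-v_p(x)} = 19^{-4} = 1/130321.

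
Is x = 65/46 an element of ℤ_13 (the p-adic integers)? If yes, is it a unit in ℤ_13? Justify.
x ∈ ℤ_13 but not a unit; v_13(x) = 1 > 0

ℤ_13 = {x ∈ ℚ_13 : v_13(x) ≥ 0} and ℤ_13^× = {x ∈ ℤ_13 : v_13(x) = 0}. Here v_13(65/46) = v_13(num) − v_13(den) = 1; compare against these criteria.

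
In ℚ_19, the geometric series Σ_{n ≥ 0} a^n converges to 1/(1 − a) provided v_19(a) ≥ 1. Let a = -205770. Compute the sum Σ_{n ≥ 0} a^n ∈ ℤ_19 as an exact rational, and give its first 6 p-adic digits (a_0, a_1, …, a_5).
Σ a^n = 1/(1 − a) = 1/205771;  first 6 digits = (1, 0, 0, 8, 17, 18)

v_19(a) = 3 ≥ 1, so the series converges in ℤ_19 to 1/(1 − a) = 1/(1 − (-205770)) = 1/205771. Expand this rational in ℤ_19: compute digits iteratively via d_i = x_i mod 19, x_{i+1} = (x_i − d_i)/19. The first 6 digits are (1, 0, 0, 8, 17, 18).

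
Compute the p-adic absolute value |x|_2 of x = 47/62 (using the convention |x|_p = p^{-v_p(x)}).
|47/62|_2 = 2

Step 1 — compute v_2(x) by factoring powers of 2 out of the numerator and denominator: v_2(47/62) = -1. Step 2 — apply |x|_p = p^{-v_p(x)} = 2^{1} = 2.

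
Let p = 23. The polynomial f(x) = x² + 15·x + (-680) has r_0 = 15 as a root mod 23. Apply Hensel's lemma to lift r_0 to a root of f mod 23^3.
r_2 = 5604 (mod 12167)

Hensel: r_{i+1} = r_i − f(r_i)·(f′(r_i))^{-1} mod 23^{i+2}, f′(x) = 2x + 15. Iterate:
  r_0 = 15 (mod 23)
  r_1 = 314 (mod 529)
  r_2 = 5604 (mod 12167)
Final: r = 5604 satisfies f(r) ≡ 0 mod 23^3.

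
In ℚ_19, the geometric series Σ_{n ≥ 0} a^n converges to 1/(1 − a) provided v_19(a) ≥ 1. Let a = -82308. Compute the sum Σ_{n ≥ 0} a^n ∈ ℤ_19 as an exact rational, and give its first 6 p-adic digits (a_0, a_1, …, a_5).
Σ a^n = 1/(1 − a) = 1/82309;  first 6 digits = (1, 0, 0, 7, 18, 18)

v_19(a) = 3 ≥ 1, so the series converges in ℤ_19 to 1/(1 − a) = 1/(1 − (-82308)) = 1/82309. Expand this rational in ℤ_19: compute digits iteratively via d_i = x_i mod 19, x_{i+1} = (x_i − d_i)/19. The first 6 digits are (1, 0, 0, 7, 18, 18).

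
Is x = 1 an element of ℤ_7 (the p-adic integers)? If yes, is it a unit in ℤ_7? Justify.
x ∈ ℤ_7^× (unit); v_7(x) = 0

ℤ_7 = {x ∈ ℚ_7 : v_7(x) ≥ 0} and ℤ_7^× = {x ∈ ℤ_7 : v_7(x) = 0}. Here v_7(1) = v_7(num) − v_7(den) = 0; compare against these criteria.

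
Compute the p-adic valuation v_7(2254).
v_7(2254) = 2

v_7(n) is the largest exponent k such that 7^k divides n. Factor out: 2254 = 7^2 · 46. (Sign doesn't affect v_p.) So v_7(2254) = 2.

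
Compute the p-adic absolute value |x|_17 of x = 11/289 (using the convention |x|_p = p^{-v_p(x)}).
|11/289|_17 = 289

Step 1 — compute v_17(x) by factoring powers of 17 out of the numerator and denominator: v_17(11/289) = -2. Step 2 — apply |x|_p = p^{-v_p(x)} = 17^{2} = 289.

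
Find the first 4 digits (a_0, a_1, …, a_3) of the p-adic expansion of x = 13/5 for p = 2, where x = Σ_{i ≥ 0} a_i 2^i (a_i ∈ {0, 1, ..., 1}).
(a_0, …, a_3) = (1, 0, 0, 1)

v_2(13/5) = 0 (numerator and denominator both coprime to 2), so x ∈ ℤ_2^×. Compute digits iteratively via a_i = x_i mod 2, x_{i+1} = (x_i − a_i)/2, with x_0 = x:
  x_0 = 13/5;  a_0 = 1;  x_1 = (x_0 − 1)/2 = 4/5
  x_1 = 4/5;  a_1 = 0;  x_2 = (x_1 − 0)/2 = 2/5
  x_2 = 2/5;  a_2 = 0;  x_3 = (x_2 − 0)/2 = 1/5
  x_3 = 1/5;  a_3 = 1;  x_4 = (x_3 − 1)/2 = -2/5
Digits: (1, 0, 0, 1).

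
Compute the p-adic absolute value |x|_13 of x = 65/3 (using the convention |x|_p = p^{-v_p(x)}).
|65/3|_13 = 1/13

Step 1 — compute v_13(x) by factoring powers of 13 out of the numerator and denominator: v_13(65/3) = 1. Step 2 — apply |x|_p = p^{-v_p(x)} = 13^{-1} = 1/13.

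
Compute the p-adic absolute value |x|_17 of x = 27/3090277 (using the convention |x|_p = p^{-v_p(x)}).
|27/3090277|_17 = 83521

Step 1 — compute v_17(x) by factoring powers of 17 out of the numerator and denominator: v_17(27/3090277) = -4. Step 2 — apply |x|_p = p^{-v_p(x)} = 17^{4} = 83521.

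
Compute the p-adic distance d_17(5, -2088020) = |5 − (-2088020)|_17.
d_17(5, -2088020) = 1/83521

Step 1 — x − y = 5 − (-2088020) = 2088025. Step 2 — v_17(2088025) = 4 (factor: 2088025 = (17^4 · 25); the sign does not affect v_p). Step 3 — |x − y|_17 = 17^{-4} = 1/83521.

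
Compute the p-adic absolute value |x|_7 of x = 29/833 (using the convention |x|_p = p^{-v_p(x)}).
|29/833|_7 = 49

Step 1 — compute v_7(x) by factoring powers of 7 out of the numerator and denominator: v_7(29/833) = -2. Step 2 — apply |x|_p = p^{-v_p(x)} = 7^{2} = 49.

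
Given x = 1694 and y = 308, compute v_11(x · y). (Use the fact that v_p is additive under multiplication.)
v_11(521752) = 3

v_p(x) = 2 (factor: 1694 = 11^2 · 14); v_p(y) = 1 (factor: 308 = 11^1 · 28). Additivity: v_p(xy) = v_p(x) + v_p(y) = 2 + 1 = 3. (Direct check: xy = 521752 = 11^3 · (392).)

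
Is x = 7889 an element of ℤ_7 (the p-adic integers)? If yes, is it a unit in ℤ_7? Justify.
x ∈ ℤ_7 but not a unit; v_7(x) = 3 > 0

ℤ_7 = {x ∈ ℚ_7 : v_7(x) ≥ 0} and ℤ_7^× = {x ∈ ℤ_7 : v_7(x) = 0}. Here v_7(7889) = v_7(num) − v_7(den) = 3; compare against these criteria.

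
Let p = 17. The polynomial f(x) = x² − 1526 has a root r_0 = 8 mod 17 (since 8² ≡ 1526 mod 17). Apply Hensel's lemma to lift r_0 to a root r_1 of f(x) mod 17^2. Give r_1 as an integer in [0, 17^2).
r_1 = 280 (mod 289)

Hensel's recurrence: r_{i+1} = r_i − f(r_i)·(f′(r_i))^{-1} mod 17^{i+2}, with f′(x) = 2x. Iterate:
  r_0 = 8 (mod 17)
  r_1 = 280 (mod 289)
Final: r_1 = 280, and one checks f(r_1) ≡ 0 mod 17^2.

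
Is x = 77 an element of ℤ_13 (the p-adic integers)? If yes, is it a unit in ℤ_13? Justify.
x ∈ ℤ_13^× (unit); v_13(x) = 0

ℤ_13 = {x ∈ ℚ_13 : v_13(x) ≥ 0} and ℤ_13^× = {x ∈ ℤ_13 : v_13(x) = 0}. Here v_13(77) = v_13(num) − v_13(den) = 0; compare against these criteria.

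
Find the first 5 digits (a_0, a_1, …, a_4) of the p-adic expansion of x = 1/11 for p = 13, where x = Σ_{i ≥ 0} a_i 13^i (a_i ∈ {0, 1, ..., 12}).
(a_0, …, a_4) = (6, 9, 4, 2, 1)

v_13(1/11) = 0 (numerator and denominator both coprime to 13), so x ∈ ℤ_13^×. Compute digits iteratively via a_i = x_i mod 13, x_{i+1} = (x_i − a_i)/13, with x_0 = x:
  x_0 = 1/11;  a_0 = 6;  x_1 = (x_0 − 6)/13 = -5/11
  x_1 = -5/11;  a_1 = 9;  x_2 = (x_1 − 9)/13 = -8/11
  x_2 = -8/11;  a_2 = 4;  x_3 = (x_2 − 4)/13 = -4/11
  x_3 = -4/11;  a_3 = 2;  x_4 = (x_3 − 2)/13 = -2/11
  x_4 = -2/11;  a_4 = 1;  x_5 = (x_4 − 1)/13 = -1/11
Digits: (6, 9, 4, 2, 1).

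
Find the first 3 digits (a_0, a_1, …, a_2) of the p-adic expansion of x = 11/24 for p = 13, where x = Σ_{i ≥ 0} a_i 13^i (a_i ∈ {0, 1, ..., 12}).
(a_0, …, a_2) = (1, 7, 0)

v_13(11/24) = 0 (numerator and denominator both coprime to 13), so x ∈ ℤ_13^×. Compute digits iteratively via a_i = x_i mod 13, x_{i+1} = (x_i − a_i)/13, with x_0 = x:
  x_0 = 11/24;  a_0 = 1;  x_1 = (x_0 − 1)/13 = -1/24
  x_1 = -1/24;  a_1 = 7;  x_2 = (x_1 − 7)/13 = -13/24
  x_2 = -13/24;  a_2 = 0;  x_3 = (x_2 − 0)/13 = -1/24
Digits: (1, 7, 0).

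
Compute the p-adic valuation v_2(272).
v_2(272) = 4

v_2(n) is the largest exponent k such that 2^k divides n. Factor out: 272 = 2^4 · 17. (Sign doesn't affect v_p.) So v_2(272) = 4.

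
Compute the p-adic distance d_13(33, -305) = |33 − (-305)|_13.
d_13(33, -305) = 1/169

Step 1 — x − y = 33 − (-305) = 338. Step 2 — v_13(338) = 2 (factor: 338 = (13^2 · 2); the sign does not affect v_p). Step 3 — |x − y|_13 = 13^{-2} = 1/169.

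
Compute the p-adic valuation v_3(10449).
v_3(10449) = 5

v_3(n) is the largest exponent k such that 3^k divides n. Factor out: 10449 = 3^5 · 43. (Sign doesn't affect v_p.) So v_3(10449) = 5.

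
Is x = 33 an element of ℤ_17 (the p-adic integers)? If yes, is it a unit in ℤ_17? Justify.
x ∈ ℤ_17^× (unit); v_17(x) = 0

ℤ_17 = {x ∈ ℚ_17 : v_17(x) ≥ 0} and ℤ_17^× = {x ∈ ℤ_17 : v_17(x) = 0}. Here v_17(33) = v_17(num) − v_17(den) = 0; compare against these criteria.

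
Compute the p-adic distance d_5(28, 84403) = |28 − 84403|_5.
d_5(28, 84403) = 1/3125

Step 1 — x − y = 28 − 84403 = -84375. Step 2 — v_5(-84375) = 5 (factor: -84375 = −(5^5 · 27); the sign does not affect v_p). Step 3 — |x − y|_5 = 5^{-5} = 1/3125.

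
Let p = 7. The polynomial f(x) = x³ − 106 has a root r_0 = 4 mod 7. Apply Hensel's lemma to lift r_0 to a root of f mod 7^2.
r_1 = 11 (mod 49)

Hensel: r_{i+1} = r_i − f(r_i)/f′(r_i) mod 7^{i+2}, where f′(x) = 3x². Iterate:
  r_0 = 4 (mod 7)
  r_1 = 11 (mod 49)
Final: r = 11 with f(r) ≡ 0 mod 7^2.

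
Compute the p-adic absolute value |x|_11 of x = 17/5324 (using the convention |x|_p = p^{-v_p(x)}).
|17/5324|_11 = 1331

Step 1 — compute v_11(x) by factoring powers of 11 out of the numerator and denominator: v_11(17/5324) = -3. Step 2 — apply |x|_p = p^{-v_p(x)} = 11^{3} = 1331.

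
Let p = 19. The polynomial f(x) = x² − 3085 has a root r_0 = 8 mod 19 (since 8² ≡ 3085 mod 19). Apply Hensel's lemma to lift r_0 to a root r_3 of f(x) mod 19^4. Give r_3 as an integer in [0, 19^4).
r_3 = 120297 (mod 130321)

Hensel's recurrence: r_{i+1} = r_i − f(r_i)·(f′(r_i))^{-1} mod 19^{i+2}, with f′(x) = 2x. Iterate:
  r_0 = 8 (mod 19)
  r_1 = 84 (mod 361)
  r_2 = 3694 (mod 6859)
  r_3 = 120297 (mod 130321)
Final: r_3 = 120297, and one checks f(r_3) ≡ 0 mod 19^4.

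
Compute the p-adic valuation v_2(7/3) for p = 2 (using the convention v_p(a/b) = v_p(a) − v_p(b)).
v_2(7/3) = 0

Factor powers of 2 from the numerator and denominator of the reduced fraction: 7 = 2^0 · 7 and 3 = 2^0 · 3. Apply v_p(a/b) = v_p(a) − v_p(b): v_2(7/3) = 0 − 0 = 0.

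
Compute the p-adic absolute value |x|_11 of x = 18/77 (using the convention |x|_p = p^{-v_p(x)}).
|18/77|_11 = 11

Step 1 — compute v_11(x) by factoring powers of 11 out of the numerator and denominator: v_11(18/77) = -1. Step 2 — apply |x|_p = p^{-v_p(x)} = 11^{1} = 11.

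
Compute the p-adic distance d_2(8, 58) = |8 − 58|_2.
d_2(8, 58) = 1/2

Step 1 — x − y = 8 − 58 = -50. Step 2 — v_2(-50) = 1 (factor: -50 = −(2^1 · 25); the sign does not affect v_p). Step 3 — |x − y|_2 = 2^{-1} = 1/2.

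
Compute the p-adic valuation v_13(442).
v_13(442) = 1

v_13(n) is the largest exponent k such that 13^k divides n. Factor out: 442 = 13^1 · 34. (Sign doesn't affect v_p.) So v_13(442) = 1.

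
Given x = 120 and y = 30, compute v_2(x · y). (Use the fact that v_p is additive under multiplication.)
v_2(3600) = 4

v_p(x) = 3 (factor: 120 = 2^3 · 15); v_p(y) = 1 (factor: 30 = 2^1 · 15). Additivity: v_p(xy) = v_p(x) + v_p(y) = 3 + 1 = 4. (Direct check: xy = 3600 = 2^4 · (225).)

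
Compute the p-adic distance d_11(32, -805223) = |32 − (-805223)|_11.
d_11(32, -805223) = 1/161051

Step 1 — x − y = 32 − (-805223) = 805255. Step 2 — v_11(805255) = 5 (factor: 805255 = (11^5 · 5); the sign does not affect v_p). Step 3 — |x − y|_11 = 11^{-5} = 1/161051.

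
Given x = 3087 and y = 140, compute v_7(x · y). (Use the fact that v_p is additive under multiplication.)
v_7(432180) = 4

v_p(x) = 3 (factor: 3087 = 7^3 · 9); v_p(y) = 1 (factor: 140 = 7^1 · 20). Additivity: v_p(xy) = v_p(x) + v_p(y) = 3 + 1 = 4. (Direct check: xy = 432180 = 7^4 · (180).)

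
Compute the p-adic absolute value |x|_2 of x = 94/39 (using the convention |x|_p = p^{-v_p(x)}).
|94/39|_2 = 1/2

Step 1 — compute v_2(x) by factoring powers of 2 out of the numerator and denominator: v_2(94/39) = 1. Step 2 — apply |x|_p = p^{-v_p(x)} = 2^{-1} = 1/2.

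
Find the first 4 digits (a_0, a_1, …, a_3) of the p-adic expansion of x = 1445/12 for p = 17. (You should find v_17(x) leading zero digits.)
(a_0, …, a_3) = (0, 0, 16, 9)

v_17(1445/12) = 2, so a_0 = ... = a_1 = 0. Factor out: x = 17^2 · u with u = 5/12 a unit in ℤ_17. Expand u iteratively via a_{v+i} = u_i mod 17, u_{i+1} = (u_i − a_{v+i})/17:
  u_0 = 5/12;  a_2 = 16;  u_1 = (u_0 − 16)/17 = -11/12
  u_1 = -11/12;  a_3 = 9;  u_2 = (u_1 − 9)/17 = -7/12
Digits: (0, 0, 16, 9).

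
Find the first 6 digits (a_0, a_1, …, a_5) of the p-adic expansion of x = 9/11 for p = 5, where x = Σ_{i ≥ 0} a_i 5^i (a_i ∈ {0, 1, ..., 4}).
(a_0, …, a_5) = (4, 3, 2, 4, 0, 3)

v_5(9/11) = 0 (numerator and denominator both coprime to 5), so x ∈ ℤ_5^×. Compute digits iteratively via a_i = x_i mod 5, x_{i+1} = (x_i − a_i)/5, with x_0 = x:
  x_0 = 9/11;  a_0 = 4;  x_1 = (x_0 − 4)/5 = -7/11
  x_1 = -7/11;  a_1 = 3;  x_2 = (x_1 − 3)/5 = -8/11
  x_2 = -8/11;  a_2 = 2;  x_3 = (x_2 − 2)/5 = -6/11
  x_3 = -6/11;  a_3 = 4;  x_4 = (x_3 − 4)/5 = -10/11
  x_4 = -10/11;  a_4 = 0;  x_5 = (x_4 − 0)/5 = -2/11
  x_5 = -2/11;  a_5 = 3;  x_6 = (x_5 − 3)/5 = -7/11
Digits: (4, 3, 2, 4, 0, 3).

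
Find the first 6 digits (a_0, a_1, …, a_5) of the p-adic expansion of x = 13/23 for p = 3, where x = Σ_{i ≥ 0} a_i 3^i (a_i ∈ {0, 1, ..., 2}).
(a_0, …, a_5) = (2, 2, 1, 2, 2, 1)

v_3(13/23) = 0 (numerator and denominator both coprime to 3), so x ∈ ℤ_3^×. Compute digits iteratively via a_i = x_i mod 3, x_{i+1} = (x_i − a_i)/3, with x_0 = x:
  x_0 = 13/23;  a_0 = 2;  x_1 = (x_0 − 2)/3 = -11/23
  x_1 = -11/23;  a_1 = 2;  x_2 = (x_1 − 2)/3 = -19/23
  x_2 = -19/23;  a_2 = 1;  x_3 = (x_2 − 1)/3 = -14/23
  x_3 = -14/23;  a_3 = 2;  x_4 = (x_3 − 2)/3 = -20/23
  x_4 = -20/23;  a_4 = 2;  x_5 = (x_4 − 2)/3 = -22/23
  x_5 = -22/23;  a_5 = 1;  x_6 = (x_5 − 1)/3 = -15/23
Digits: (2, 2, 1, 2, 2, 1).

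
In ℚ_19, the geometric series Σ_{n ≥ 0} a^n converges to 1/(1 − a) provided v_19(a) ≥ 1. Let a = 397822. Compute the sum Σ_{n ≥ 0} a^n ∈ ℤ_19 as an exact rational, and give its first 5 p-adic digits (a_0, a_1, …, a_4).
Σ a^n = 1/(1 − a) = -1/397821;  first 5 digits = (1, 0, 0, 1, 3)

v_19(a) = 3 ≥ 1, so the series converges in ℤ_19 to 1/(1 − a) = 1/(1 − 397822) = -1/397821. Expand this rational in ℤ_19: compute digits iteratively via d_i = x_i mod 19, x_{i+1} = (x_i − d_i)/19. The first 5 digits are (1, 0, 0, 1, 3).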